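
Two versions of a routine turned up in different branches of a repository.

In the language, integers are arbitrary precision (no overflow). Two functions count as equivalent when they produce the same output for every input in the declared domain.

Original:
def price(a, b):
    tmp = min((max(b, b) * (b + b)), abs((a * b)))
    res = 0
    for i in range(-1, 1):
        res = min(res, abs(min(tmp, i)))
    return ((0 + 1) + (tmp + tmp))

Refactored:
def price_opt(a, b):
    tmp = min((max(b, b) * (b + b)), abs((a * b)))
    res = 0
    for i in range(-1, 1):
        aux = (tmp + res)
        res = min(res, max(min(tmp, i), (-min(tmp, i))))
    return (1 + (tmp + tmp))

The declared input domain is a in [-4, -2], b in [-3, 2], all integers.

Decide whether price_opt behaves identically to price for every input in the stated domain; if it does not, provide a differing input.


Differences: statement counts differ, plus min/max/abs usage differs, plus local variable names differ, plus constant usage differs — yet all 18 inputs agree.
verdict: equivalent


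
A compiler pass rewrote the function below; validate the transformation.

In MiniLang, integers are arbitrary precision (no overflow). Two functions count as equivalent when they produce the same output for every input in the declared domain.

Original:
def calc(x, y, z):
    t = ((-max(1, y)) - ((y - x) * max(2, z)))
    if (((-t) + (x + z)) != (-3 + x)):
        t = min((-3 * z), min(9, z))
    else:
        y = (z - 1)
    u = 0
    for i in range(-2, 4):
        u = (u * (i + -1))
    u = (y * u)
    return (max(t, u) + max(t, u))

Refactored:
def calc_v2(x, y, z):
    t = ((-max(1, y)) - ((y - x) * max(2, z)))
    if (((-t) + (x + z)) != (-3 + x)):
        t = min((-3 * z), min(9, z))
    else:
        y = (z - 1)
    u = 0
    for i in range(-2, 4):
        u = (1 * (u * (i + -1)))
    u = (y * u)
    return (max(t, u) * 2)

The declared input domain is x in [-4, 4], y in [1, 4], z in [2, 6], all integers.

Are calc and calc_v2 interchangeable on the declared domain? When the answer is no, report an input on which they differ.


Reading the diff, among the changes: min/max/abs usage differs, and constant usage differs, and arithmetic usage differs.
Spot check at x=-2, y=4, z=5 — calc: t becomes -34; next (((-t) + (x + z)) != (-3 + x)) evaluates to true; next t becomes -15; next u becomes 0; next at i=-2:; next u becomes 0; next at i=-1:; next u becomes 0; next at i=0:; next u becomes 0; next at i=1:; next u becomes 0; next at i=2:; next u becomes 0; next at i=3:; next u becomes 0; next u becomes 0; next final value 0. calc_v2: t becomes -34; next (((-t) + (x + z)) != (-3 + x)) evaluates to true; next t becomes -15; next u becomes 0; next at i=-2:; next u becomes 0; next at i=-1:; next u becomes 0; next at i=0:; next u becomes 0; next at i=1:; next u becomes 0; next at i=2:; next u becomes 0; next at i=3:; next u becomes 0; next u becomes 0; next final value 0. Both give 0.
An exhaustive pass over the 180 declared inputs shows identical outputs.
verdict: equivalent


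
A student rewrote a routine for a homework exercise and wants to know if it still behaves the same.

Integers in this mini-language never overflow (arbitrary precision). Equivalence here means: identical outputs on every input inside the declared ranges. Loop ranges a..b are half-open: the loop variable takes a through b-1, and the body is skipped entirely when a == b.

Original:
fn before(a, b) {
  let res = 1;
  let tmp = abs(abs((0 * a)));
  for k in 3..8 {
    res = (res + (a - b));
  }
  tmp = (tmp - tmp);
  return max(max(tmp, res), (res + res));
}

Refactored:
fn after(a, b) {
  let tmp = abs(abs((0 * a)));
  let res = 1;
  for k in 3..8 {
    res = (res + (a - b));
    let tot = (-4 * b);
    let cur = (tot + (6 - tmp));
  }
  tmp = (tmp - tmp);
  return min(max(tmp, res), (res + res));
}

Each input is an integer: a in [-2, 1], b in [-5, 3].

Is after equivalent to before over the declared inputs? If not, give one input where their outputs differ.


These are not equivalent — on a=-2, b=-5 the outputs split (32 vs 16).
before: res = 1; tmp = 0; [k=3]; res = 4; [k=4]; res = 7; [k=5]; res = 10; [k=6]; res = 13; [k=7]; res = 16; tmp = 0; return 32
after: tmp = 0; res = 1; [k=3]; res = 4; tot = 20; cur = 26; [k=4]; res = 7; tot = 20; cur = 26; [k=5]; res = 10; tot = 20; cur = 26; [k=6]; res = 13; tot = 20; cur = 26; [k=7]; res = 16; tot = 20; cur = 26; tmp = 0; return 16
verdict: not equivalent; witness: a=-2, b=-5


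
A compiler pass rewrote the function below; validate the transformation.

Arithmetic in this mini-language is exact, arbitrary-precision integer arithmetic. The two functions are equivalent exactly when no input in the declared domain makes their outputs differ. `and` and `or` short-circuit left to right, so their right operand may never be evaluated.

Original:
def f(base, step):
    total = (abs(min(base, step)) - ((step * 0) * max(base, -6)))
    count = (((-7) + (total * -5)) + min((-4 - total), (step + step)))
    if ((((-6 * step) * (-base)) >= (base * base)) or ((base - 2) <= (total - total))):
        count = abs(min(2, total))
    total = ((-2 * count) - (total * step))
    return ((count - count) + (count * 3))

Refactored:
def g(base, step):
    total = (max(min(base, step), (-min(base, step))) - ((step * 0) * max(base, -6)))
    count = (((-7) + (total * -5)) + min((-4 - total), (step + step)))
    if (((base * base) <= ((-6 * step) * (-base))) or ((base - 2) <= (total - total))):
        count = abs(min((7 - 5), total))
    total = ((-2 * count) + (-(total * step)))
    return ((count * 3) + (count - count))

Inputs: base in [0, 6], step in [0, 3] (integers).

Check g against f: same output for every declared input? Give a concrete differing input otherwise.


The two are interchangeable: arithmetic usage differs, comparison usage differs, min/max/abs usage differs, constant usage differs, and every declared input agrees.
One worked example (base=6, step=3) — f: total becomes 3; next count becomes -29; next ((((-6 * step) * (-base)) >= (base * base)) or ((base - 2) <= (total - total))) evaluates to true; next count becomes 2; next total becomes -13; next final value 6; g: total becomes 3; next count becomes -29; next (((base * base) <= ((-6 * step) * (-base))) or ((base - 2) <= (total - total))) evaluates to true; next count becomes 2; next total becomes -13; next final value 6; agreement on 6.
Across all 28 domain points the two functions coincide.
verdict: equivalent


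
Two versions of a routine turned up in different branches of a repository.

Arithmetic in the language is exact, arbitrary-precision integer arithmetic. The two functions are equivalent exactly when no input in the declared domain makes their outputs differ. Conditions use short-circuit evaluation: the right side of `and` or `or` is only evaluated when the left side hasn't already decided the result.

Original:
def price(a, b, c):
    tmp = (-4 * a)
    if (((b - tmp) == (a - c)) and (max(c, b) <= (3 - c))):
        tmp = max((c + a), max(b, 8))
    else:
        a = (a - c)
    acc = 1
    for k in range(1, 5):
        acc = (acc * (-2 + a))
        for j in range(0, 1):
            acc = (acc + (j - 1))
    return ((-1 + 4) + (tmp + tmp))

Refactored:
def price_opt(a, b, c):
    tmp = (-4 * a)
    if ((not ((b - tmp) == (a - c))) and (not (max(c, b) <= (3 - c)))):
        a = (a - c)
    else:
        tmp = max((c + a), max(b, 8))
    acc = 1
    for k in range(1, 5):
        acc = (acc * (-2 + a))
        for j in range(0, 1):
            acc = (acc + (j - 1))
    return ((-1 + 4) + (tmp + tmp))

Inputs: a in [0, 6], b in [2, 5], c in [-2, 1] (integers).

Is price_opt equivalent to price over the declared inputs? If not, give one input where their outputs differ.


Take a=0, b=2, c=-1.
price: tmp = 0; (((b - tmp) == (a - c)) and (max(c, b) <= (3 - c))) -> false; a = 1; acc = 1; [k=1]; acc = -1; [j=0]; acc = -2; [k=2]; acc = 2; [j=0]; acc = 1; [k=3]; acc = -1; [j=0]; acc = -2; [k=4]; acc = 2; [j=0]; acc = 1; return 3
price_opt: tmp = 0; ((not ((b - tmp) == (a - c))) and (not (max(c, b) <= (3 - c)))) -> false; tmp = 8; acc = 1; [k=1]; acc = -2; [j=0]; acc = -3; [k=2]; acc = 6; [j=0]; acc = 5; [k=3]; acc = -10; [j=0]; acc = -11; [k=4]; acc = 22; [j=0]; acc = 21; return 19
3 != 19, so the rewrite changes behavior.
verdict: not equivalent; witness: a=0, b=2, c=-1


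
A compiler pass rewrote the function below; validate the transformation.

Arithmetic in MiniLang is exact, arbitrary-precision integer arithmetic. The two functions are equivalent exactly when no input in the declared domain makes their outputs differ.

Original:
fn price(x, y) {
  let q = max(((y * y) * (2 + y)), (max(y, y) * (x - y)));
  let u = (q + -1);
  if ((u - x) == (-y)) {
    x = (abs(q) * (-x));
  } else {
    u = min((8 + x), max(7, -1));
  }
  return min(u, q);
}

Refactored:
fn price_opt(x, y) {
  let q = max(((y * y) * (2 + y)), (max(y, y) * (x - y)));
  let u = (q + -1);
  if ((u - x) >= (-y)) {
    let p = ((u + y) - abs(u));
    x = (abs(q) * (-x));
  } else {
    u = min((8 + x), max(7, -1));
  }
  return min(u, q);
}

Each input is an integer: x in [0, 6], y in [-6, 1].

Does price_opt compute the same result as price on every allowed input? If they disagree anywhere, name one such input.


Not equivalent: x=0, y=1 separates them (3 vs 2).
price: q=3, then u=2, then ((u - x) == (-y)) is false, then u=7, then returns 3
price_opt: q=3, then u=2, then ((u - x) >= (-y)) is true, then p=1, then x=0, then returns 2
verdict: not equivalent; witness: x=0, y=1


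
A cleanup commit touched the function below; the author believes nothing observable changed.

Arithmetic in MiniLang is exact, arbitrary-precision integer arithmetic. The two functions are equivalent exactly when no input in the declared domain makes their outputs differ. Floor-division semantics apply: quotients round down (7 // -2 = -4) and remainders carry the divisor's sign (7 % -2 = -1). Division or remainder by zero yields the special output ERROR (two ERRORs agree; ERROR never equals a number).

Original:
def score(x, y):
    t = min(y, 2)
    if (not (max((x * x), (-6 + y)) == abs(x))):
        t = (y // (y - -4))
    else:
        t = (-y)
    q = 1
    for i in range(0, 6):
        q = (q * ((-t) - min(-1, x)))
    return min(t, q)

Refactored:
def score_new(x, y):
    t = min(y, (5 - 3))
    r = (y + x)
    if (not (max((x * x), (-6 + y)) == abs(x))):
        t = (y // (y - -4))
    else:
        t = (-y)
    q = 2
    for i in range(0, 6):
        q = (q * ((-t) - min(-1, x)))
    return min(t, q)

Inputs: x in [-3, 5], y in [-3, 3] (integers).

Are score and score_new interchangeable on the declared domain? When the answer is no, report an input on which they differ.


These are not equivalent — on x=-1, y=-2 the outputs split (1 vs 2).
score: t = -2; (not (max((x * x), (-6 + y)) == abs(x))) -> false; t = 2; q = 1; [i=0]; q = -1; [i=1]; q = 1; [i=2]; q = -1; [i=3]; q = 1; [i=4]; q = -1; [i=5]; q = 1; return 1
score_new: t = -2; r = -3; (not (max((x * x), (-6 + y)) == abs(x))) -> false; t = 2; q = 2; [i=0]; q = -2; [i=1]; q = 2; [i=2]; q = -2; [i=3]; q = 2; [i=4]; q = -2; [i=5]; q = 2; return 2
verdict: not equivalent; witness: x=-1, y=-2


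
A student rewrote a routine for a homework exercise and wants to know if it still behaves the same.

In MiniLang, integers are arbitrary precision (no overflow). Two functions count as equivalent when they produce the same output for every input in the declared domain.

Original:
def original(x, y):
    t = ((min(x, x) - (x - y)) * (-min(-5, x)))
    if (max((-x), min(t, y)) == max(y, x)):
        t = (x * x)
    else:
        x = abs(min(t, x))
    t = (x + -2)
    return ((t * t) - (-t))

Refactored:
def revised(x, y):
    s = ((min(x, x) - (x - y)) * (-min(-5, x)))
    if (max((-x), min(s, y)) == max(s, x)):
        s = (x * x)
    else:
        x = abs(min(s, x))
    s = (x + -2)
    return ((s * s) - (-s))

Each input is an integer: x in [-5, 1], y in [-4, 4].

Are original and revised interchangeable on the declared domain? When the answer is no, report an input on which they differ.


Consider the input x=-5, y=1.
original: t = 5; (max((-x), min(t, y)) == max(y, x)) -> false; x = 5; t = 3; return 12
revised: s = 5; (max((-x), min(s, y)) == max(s, x)) -> true; s = 25; s = -7; return 42
12 and 42 differ, so these are not the same function on this domain.
verdict: not equivalent; witness: x=-5, y=1


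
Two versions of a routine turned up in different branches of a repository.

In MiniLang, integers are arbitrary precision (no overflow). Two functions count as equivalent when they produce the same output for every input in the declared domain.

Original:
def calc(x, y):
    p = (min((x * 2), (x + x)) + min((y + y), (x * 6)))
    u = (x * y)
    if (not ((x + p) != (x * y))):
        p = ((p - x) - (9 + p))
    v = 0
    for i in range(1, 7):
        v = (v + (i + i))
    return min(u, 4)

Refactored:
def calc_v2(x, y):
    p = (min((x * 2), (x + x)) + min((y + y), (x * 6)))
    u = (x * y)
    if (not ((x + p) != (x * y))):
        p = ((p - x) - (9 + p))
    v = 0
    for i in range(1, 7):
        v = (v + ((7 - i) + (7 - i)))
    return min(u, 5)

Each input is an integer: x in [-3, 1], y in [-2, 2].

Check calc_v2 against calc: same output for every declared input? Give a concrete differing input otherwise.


On input x=-3, y=-2, calc returns 4 while calc_v2 returns 5.
verdict: not equivalent; witness: x=-3, y=-2


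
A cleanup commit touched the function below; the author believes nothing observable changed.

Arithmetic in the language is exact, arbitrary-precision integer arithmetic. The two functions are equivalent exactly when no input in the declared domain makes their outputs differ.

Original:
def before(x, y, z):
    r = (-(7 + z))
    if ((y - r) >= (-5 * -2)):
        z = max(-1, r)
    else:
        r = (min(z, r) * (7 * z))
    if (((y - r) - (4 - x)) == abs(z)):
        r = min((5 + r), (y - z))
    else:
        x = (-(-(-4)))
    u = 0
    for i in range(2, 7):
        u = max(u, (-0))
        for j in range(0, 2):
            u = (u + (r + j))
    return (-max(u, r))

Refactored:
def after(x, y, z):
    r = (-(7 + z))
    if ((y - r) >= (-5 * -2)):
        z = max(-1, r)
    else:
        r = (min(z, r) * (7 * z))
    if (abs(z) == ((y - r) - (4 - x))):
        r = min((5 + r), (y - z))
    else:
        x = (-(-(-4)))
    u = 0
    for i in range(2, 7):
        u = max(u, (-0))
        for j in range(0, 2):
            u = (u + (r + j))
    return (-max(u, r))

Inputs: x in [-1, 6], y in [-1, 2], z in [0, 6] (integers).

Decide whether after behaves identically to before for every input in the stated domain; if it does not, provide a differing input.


The two are interchangeable: same computation, different form, and every declared input agrees.
As a probe, take x=2, y=2, z=6: before runs r = -13; ((y - r) >= (-5 * -2)) -> true; z = -1; (((y - r) - (4 - x)) == abs(z)) -> false; x = -4; u = 0; [i=2]; u = 0; [j=0]; u = -13; [j=1]; u = -25; [i=3]; u = 0; [j=0]; u = -13; [j=1]; u = -25; [i=4]; u = 0; [j=0]; u = -13; [j=1]; u = -25; [i=5]; u = 0; [j=0]; u = -13; [j=1]; u = -25; [i=6]; u = 0; [j=0]; u = -13; [j=1]; u = -25; return 13; after runs r = -13; ((y - r) >= (-5 * -2)) -> true; z = -1; (abs(z) == ((y - r) - (4 - x))) -> false; x = -4; u = 0; [i=2]; u = 0; [j=0]; u = -13; [j=1]; u = -25; [i=3]; u = 0; [j=0]; u = -13; [j=1]; u = -25; [i=4]; u = 0; [j=0]; u = -13; [j=1]; u = -25; [i=5]; u = 0; [j=0]; u = -13; [j=1]; u = -25; [i=6]; u = 0; [j=0]; u = -13; [j=1]; u = -25; return 13; both end at 13.
Sweeping the whole domain (224 inputs) finds no disagreement.
verdict: equivalent


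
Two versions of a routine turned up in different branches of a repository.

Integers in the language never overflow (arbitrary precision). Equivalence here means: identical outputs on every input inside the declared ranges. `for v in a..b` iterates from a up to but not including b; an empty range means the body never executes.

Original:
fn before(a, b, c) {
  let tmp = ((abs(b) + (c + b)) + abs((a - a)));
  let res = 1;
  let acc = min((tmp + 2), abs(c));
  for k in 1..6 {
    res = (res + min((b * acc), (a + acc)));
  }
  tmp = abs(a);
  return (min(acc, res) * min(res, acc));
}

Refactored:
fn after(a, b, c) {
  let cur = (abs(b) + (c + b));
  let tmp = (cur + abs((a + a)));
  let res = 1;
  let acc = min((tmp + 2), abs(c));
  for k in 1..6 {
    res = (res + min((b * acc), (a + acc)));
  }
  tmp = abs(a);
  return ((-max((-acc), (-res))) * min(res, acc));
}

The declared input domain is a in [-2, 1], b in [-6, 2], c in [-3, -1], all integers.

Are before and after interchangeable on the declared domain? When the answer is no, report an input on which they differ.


Consider the input a=-2, b=-6, c=-3.
before: tmp := -3 | res := 1 | acc := -1 | iter k=1: | res := -2 | iter k=2: | res := -5 | iter k=3: | res := -8 | iter k=4: | res := -11 | iter k=5: | res := -14 | tmp := 2 | result 196
after: cur := -3 | tmp := 1 | res := 1 | acc := 3 | iter k=1: | res := -17 | iter k=2: | res := -35 | iter k=3: | res := -53 | iter k=4: | res := -71 | iter k=5: | res := -89 | tmp := 2 | result 7921
196 vs 7921 — the two versions disagree here.
verdict: not equivalent; witness: a=-2, b=-6, c=-3


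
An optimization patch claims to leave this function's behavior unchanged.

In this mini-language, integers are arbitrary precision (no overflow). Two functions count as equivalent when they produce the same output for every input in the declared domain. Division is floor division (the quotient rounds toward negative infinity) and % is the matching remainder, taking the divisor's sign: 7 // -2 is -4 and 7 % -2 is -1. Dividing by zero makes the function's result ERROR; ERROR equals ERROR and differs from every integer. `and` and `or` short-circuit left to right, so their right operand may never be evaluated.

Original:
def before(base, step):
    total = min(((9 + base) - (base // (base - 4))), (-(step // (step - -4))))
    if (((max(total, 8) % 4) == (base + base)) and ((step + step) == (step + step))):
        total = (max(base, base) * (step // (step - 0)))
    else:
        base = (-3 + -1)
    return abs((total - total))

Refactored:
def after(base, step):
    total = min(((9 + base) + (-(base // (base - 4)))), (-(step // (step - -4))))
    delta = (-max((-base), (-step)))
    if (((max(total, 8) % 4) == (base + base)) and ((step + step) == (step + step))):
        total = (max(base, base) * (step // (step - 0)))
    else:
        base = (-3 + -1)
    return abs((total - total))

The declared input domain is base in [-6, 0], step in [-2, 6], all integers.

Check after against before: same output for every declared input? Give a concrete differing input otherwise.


Differences: arithmetic usage differs; also min/max/abs usage differs; also local variable names differ; also statement counts differ — yet all 63 inputs agree.
verdict: equivalent


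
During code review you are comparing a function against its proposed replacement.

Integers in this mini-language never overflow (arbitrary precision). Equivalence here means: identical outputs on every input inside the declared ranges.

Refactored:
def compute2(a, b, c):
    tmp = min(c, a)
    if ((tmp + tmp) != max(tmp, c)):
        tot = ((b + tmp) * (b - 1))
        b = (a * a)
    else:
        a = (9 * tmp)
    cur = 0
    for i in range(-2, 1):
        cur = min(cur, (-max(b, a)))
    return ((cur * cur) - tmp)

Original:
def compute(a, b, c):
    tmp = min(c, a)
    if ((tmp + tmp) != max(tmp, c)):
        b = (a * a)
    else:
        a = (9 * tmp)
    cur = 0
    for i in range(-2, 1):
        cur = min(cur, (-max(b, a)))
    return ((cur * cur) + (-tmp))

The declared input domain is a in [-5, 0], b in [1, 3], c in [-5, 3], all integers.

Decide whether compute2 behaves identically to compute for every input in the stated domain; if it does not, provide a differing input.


Changes here: statement counts differ; also local variable names differ; also arithmetic usage differs; also constant usage differs; the full 162-point sweep finds no disagreement.
verdict: equivalent


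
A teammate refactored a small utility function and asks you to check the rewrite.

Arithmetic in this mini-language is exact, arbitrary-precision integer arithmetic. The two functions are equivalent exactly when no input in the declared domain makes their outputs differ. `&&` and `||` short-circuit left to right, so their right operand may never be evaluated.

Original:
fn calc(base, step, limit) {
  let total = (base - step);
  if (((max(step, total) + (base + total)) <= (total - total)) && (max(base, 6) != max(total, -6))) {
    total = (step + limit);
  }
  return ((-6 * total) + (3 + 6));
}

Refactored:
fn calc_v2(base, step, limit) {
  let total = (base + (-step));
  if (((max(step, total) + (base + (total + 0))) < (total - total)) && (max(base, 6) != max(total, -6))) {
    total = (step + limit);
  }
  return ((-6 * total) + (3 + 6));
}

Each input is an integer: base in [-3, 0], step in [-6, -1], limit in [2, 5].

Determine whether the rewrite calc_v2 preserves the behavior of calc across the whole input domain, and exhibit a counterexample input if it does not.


Input base=-2, step=-3, limit=2: 15 from calc versus 3 from calc_v2.
verdict: not equivalent; witness: base=-2, step=-3, limit=2


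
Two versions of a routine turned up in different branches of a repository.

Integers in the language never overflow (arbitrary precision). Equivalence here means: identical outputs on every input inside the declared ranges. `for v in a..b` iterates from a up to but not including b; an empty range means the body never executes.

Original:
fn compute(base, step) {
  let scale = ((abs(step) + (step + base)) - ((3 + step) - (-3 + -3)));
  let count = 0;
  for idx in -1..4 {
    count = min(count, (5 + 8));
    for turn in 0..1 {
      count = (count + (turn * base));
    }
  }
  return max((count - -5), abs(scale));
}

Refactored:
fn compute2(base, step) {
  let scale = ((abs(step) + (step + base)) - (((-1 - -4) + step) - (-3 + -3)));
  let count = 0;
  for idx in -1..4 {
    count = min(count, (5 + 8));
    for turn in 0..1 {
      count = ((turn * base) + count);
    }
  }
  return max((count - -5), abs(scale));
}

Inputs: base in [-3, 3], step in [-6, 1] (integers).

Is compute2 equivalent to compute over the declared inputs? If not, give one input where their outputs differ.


This is a faithful refactor — constant usage differs; arithmetic usage differs, but the computed results match everywhere.
Tracing base=-3, step=-2: compute: scale = -10; count = 0; [idx=-1]; count = 0; [turn=0]; count = 0; [idx=0]; count = 0; [turn=0]; count = 0; [idx=1]; count = 0; [turn=0]; count = 0; [idx=2]; count = 0; [turn=0]; count = 0; [idx=3]; count = 0; [turn=0]; count = 0; return 10 | compute2: scale = -10; count = 0; [idx=-1]; count = 0; [turn=0]; count = 0; [idx=0]; count = 0; [turn=0]; count = 0; [idx=1]; count = 0; [turn=0]; count = 0; [idx=2]; count = 0; [turn=0]; count = 0; [idx=3]; count = 0; [turn=0]; count = 0; return 10 — matching result 10.
Sweeping the whole domain (56 inputs) finds no disagreement.
verdict: equivalent


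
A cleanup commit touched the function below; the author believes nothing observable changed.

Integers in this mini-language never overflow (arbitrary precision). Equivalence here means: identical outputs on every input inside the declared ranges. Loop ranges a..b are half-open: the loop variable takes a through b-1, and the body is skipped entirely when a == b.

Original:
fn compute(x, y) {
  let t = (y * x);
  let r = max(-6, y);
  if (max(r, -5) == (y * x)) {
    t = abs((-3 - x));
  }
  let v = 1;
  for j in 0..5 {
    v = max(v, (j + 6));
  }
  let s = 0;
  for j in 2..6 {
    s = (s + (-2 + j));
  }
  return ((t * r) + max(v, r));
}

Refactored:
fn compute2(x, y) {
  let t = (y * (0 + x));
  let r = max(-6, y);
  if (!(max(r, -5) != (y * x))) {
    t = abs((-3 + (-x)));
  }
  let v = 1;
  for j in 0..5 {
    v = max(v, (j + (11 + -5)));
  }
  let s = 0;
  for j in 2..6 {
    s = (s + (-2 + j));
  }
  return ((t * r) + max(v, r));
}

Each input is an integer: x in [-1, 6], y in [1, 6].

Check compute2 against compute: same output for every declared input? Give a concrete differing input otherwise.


Reading the diff, among the changes: arithmetic usage differs; boolean connective usage differs; constant usage differs; comparison usage differs.
One worked example (x=1, y=3) — compute: t=3, then r=3, then (max(r, -5) == (y * x)) is true, then t=4, then v=1, then (j=0), then v=6, then (j=1), then v=7, then (j=2), then v=8, then (j=3), then v=9, then (j=4), then v=10, then s=0, then (j=2), then s=0, then (j=3), then s=1, then (j=4), then s=3, then (j=5), then s=6, then returns 22; compute2: t=3, then r=3, then (!(max(r, -5) != (y * x))) is true, then t=4, then v=1, then (j=0), then v=6, then (j=1), then v=7, then (j=2), then v=8, then (j=3), then v=9, then (j=4), then v=10, then s=0, then (j=2), then s=0, then (j=3), then s=1, then (j=4), then s=3, then (j=5), then s=6, then returns 22; agreement on 22.
Sweeping the whole domain (48 inputs) finds no disagreement.
verdict: equivalent


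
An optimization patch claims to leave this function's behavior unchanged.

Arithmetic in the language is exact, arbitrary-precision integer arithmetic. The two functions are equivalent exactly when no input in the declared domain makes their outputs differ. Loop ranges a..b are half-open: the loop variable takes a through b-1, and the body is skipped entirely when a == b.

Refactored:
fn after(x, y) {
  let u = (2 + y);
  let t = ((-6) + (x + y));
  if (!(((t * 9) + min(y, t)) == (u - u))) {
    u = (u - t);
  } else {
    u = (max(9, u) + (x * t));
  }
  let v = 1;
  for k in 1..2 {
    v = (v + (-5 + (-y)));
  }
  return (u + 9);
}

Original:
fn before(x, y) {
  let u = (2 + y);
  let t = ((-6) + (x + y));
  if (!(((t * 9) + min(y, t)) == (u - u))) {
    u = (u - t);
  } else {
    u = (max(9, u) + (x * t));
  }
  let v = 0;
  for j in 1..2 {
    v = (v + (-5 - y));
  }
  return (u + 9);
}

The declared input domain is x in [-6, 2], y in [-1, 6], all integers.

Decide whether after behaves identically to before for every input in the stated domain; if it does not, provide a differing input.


The suspicious edit (`0` became `1`) never changes the result for any input inside the declared domain.
One worked example (x=0, y=3) — before: u becomes 5; next t becomes -3; next (!(((t * 9) + min(y, t)) == (u - u))) evaluates to true; next u becomes 8; next v becomes 0; next at j=1:; next v becomes -8; next final value 17; after: u becomes 5; next t becomes -3; next (!(((t * 9) + min(y, t)) == (u - u))) evaluates to true; next u becomes 8; next v becomes 1; next at k=1:; next v becomes -7; next final value 17; agreement on 17.
An exhaustive pass over the 72 declared inputs shows identical outputs.
verdict: equivalent


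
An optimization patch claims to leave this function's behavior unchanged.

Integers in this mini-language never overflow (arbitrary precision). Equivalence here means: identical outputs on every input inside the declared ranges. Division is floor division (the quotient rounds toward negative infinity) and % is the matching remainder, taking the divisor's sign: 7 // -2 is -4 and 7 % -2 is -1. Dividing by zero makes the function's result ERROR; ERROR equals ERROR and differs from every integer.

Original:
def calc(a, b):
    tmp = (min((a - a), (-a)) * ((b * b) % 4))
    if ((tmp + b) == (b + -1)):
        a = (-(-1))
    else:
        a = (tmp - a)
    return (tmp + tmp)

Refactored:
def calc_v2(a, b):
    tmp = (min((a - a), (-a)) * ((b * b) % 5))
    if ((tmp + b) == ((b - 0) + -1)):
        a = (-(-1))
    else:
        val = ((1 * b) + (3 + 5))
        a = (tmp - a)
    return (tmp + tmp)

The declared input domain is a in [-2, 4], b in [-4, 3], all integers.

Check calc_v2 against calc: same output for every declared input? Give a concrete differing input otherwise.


Not equivalent: a=1, b=-4 separates them (0 vs -2).
calc: tmp := 0 | ((tmp + b) == (b + -1)): false | a := -1 | result 0
calc_v2: tmp := -1 | ((tmp + b) == ((b - 0) + -1)): true | a := 1 | result -2
verdict: not equivalent; witness: a=1, b=-4


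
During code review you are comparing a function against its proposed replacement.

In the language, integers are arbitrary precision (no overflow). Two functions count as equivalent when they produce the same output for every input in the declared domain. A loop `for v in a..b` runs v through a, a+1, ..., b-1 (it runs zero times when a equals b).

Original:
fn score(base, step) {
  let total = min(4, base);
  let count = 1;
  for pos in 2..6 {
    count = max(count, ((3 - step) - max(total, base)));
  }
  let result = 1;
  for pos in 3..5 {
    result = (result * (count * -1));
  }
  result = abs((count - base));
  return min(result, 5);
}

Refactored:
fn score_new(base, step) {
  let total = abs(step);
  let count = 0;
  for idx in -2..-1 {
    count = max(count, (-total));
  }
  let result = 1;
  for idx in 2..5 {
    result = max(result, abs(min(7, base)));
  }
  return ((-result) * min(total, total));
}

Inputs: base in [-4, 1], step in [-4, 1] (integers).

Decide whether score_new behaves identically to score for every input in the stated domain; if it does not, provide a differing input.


Not equivalent: base=-4, step=-4 separates them (5 vs -16).
score: total becomes -4; next count becomes 1; next at pos=2:; next count becomes 11; next at pos=3:; next count becomes 11; next at pos=4:; next count becomes 11; next at pos=5:; next count becomes 11; next result becomes 1; next at pos=3:; next result becomes -11; next at pos=4:; next result becomes 121; next result becomes 15; next final value 5
score_new: total becomes 4; next count becomes 0; next at idx=-2:; next count becomes 0; next result becomes 1; next at idx=2:; next result becomes 4; next at idx=3:; next result becomes 4; next at idx=4:; next result becomes 4; next final value -16
verdict: not equivalent; witness: base=-4, step=-4


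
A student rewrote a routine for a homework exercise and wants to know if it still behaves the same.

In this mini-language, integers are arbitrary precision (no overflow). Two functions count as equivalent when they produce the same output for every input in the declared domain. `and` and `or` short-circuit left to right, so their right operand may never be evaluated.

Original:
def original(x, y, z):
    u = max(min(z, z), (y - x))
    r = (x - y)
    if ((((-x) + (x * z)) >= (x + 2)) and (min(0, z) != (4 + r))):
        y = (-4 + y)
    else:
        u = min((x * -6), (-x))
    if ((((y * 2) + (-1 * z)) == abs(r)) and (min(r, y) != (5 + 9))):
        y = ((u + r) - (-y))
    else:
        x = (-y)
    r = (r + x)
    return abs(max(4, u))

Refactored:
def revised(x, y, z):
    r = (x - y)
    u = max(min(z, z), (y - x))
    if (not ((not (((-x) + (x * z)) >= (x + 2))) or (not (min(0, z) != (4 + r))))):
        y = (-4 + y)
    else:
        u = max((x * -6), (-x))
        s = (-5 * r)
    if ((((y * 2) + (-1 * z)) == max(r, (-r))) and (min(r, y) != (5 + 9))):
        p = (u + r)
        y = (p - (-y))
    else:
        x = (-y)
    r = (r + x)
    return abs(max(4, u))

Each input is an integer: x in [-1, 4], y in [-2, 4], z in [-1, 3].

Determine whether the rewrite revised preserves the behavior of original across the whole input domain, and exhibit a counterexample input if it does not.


These are not equivalent — on x=-1, y=-2, z=1 the outputs split (4 vs 6).
original: u := 1 | r := 1 | ((((-x) + (x * z)) >= (x + 2)) and (min(0, z) != (4 + r))): false | u := 1 | ((((y * 2) + (-1 * z)) == abs(r)) and (min(r, y) != (5 + 9))): false | x := 2 | r := 3 | result 4
revised: r := 1 | u := 1 | (not ((not (((-x) + (x * z)) >= (x + 2))) or (not (min(0, z) != (4 + r))))): false | u := 6 | s := -5 | ((((y * 2) + (-1 * z)) == max(r, (-r))) and (min(r, y) != (5 + 9))): false | x := 2 | r := 3 | result 6
verdict: not equivalent; witness: x=-1, y=-2, z=1


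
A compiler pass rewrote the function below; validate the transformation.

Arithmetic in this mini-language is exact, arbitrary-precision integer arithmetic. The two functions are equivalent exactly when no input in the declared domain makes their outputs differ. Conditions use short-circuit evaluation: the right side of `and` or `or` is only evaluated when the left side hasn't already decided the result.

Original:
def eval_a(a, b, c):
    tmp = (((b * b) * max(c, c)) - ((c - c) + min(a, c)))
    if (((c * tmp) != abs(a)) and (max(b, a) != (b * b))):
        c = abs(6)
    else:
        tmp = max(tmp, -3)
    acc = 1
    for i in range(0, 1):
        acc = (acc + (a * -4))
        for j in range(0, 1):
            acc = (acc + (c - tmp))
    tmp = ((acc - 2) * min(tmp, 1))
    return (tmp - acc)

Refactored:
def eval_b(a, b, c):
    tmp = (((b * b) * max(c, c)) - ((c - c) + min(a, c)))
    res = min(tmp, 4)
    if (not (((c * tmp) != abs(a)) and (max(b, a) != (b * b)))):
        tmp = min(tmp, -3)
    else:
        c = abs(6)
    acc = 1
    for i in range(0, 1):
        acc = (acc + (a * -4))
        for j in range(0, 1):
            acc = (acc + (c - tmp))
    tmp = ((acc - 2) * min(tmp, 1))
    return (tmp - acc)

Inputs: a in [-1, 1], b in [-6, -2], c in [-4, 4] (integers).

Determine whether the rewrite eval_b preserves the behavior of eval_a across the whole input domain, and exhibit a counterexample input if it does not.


Not equivalent: a=0, b=-6, c=0 separates them (-1 vs -10).
eval_a: tmp = 0; (((c * tmp) != abs(a)) and (max(b, a) != (b * b))) -> false; tmp = 0; acc = 1; [i=0]; acc = 1; [j=0]; acc = 1; tmp = 0; return -1
eval_b: tmp = 0; res = 0; (not (((c * tmp) != abs(a)) and (max(b, a) != (b * b)))) -> true; tmp = -3; acc = 1; [i=0]; acc = 1; [j=0]; acc = 4; tmp = -6; return -10
verdict: not equivalent; witness: a=0, b=-6, c=0


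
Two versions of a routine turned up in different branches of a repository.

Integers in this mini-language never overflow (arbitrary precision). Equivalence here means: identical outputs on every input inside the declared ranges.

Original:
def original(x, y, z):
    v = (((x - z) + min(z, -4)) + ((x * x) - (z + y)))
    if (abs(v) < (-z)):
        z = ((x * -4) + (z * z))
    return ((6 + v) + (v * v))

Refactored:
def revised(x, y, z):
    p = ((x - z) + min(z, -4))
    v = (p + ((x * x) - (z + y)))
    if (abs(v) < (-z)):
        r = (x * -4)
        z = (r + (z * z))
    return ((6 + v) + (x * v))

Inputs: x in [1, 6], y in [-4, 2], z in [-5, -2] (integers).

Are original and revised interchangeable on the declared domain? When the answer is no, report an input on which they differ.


These are not equivalent — on x=1, y=-4, z=-5 the outputs split (138 vs 28).
original: v := 11 | (abs(v) < (-z)): false | result 138
revised: p := 1 | v := 11 | (abs(v) < (-z)): false | result 28
verdict: not equivalent; witness: x=1, y=-4, z=-5


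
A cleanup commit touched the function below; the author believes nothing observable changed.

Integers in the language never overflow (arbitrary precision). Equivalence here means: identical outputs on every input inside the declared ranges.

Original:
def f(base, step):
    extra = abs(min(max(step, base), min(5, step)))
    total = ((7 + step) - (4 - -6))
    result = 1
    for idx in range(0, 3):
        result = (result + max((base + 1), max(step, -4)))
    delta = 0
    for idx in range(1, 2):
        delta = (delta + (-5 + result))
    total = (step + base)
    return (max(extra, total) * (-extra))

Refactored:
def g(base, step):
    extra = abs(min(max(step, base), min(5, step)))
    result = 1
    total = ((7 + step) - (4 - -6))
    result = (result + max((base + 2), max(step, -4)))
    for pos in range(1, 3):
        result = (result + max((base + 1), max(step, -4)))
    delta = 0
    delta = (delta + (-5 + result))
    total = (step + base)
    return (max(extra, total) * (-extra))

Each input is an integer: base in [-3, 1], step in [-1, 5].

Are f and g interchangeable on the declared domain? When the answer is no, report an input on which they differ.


The suspicious edit (`1` became `2`) never changes the result for any input inside the declared domain.
Tracing base=-3, step=3: f: extra = 3; total = 0; result = 1; [idx=0]; result = 4; [idx=1]; result = 7; [idx=2]; result = 10; delta = 0; [idx=1]; delta = 5; total = 0; return -9 | g: extra = 3; result = 1; total = 0; result = 4; [pos=1]; result = 7; [pos=2]; result = 10; delta = 0; delta = 5; total = 0; return -9 — matching result -9.
Every one of the 35 inputs gives matching results.
verdict: equivalent


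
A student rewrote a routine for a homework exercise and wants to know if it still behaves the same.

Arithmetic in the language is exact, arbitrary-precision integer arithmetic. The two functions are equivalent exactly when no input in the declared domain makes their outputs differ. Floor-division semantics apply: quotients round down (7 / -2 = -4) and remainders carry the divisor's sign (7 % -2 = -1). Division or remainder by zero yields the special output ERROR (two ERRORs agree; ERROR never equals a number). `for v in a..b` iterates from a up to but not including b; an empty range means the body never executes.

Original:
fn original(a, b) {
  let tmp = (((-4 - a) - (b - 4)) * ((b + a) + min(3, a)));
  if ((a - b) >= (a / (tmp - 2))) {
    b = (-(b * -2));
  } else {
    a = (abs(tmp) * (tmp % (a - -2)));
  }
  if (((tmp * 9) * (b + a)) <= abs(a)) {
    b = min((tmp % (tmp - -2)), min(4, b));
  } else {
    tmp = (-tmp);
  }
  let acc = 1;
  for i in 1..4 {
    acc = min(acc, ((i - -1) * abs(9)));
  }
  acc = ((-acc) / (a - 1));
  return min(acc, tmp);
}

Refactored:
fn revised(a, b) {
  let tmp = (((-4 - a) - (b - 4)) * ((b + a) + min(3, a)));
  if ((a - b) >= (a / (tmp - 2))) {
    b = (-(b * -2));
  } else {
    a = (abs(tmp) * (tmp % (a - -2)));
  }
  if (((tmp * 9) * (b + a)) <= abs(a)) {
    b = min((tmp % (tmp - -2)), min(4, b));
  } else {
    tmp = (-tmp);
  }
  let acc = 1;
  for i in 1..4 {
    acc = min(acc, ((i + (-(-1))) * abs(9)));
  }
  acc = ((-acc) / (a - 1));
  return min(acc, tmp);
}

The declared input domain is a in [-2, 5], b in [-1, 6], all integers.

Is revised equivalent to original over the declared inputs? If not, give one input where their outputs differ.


The two versions differ — the changes include arithmetic usage differs.
Spot check at a=0, b=1 — original: tmp = -1; ((a - b) >= (a / (tmp - 2))) -> false; a = 1; (((tmp * 9) * (b + a)) <= abs(a)) -> true; b = 0; acc = 1; [i=1]; acc = 1; [i=2]; acc = 1; [i=3]; acc = 1; division by zero -> ERROR. revised: tmp = -1; ((a - b) >= (a / (tmp - 2))) -> false; a = 1; (((tmp * 9) * (b + a)) <= abs(a)) -> true; b = 0; acc = 1; [i=1]; acc = 1; [i=2]; acc = 1; [i=3]; acc = 1; division by zero -> ERROR. Both give ERROR.
Sweeping the whole domain (64 inputs) finds no disagreement.
verdict: equivalent


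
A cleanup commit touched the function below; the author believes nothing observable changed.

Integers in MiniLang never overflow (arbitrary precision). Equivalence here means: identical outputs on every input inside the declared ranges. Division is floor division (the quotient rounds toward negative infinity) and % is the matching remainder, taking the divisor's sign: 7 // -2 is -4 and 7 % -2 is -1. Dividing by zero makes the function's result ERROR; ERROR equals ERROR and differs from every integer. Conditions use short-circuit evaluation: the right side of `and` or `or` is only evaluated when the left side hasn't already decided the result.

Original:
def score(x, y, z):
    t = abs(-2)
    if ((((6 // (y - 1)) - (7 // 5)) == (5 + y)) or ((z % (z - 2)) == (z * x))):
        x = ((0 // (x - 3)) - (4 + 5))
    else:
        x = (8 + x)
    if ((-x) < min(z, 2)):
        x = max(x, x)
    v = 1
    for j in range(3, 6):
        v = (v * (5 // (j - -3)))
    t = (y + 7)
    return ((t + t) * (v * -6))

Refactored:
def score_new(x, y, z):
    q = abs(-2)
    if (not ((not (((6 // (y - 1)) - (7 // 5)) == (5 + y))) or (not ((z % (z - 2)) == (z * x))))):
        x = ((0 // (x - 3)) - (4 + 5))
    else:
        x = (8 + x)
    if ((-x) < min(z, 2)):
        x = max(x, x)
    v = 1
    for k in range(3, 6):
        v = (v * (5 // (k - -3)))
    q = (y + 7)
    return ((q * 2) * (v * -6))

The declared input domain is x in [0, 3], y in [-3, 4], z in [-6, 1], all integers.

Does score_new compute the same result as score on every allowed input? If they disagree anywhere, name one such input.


There is a counterexample at x=3, y=-3, z=0: ERROR on one side, 0 on the other.
score: t=2, then ((((6 // (y - 1)) - (7 // 5)) == (5 + y)) or ((z % (z - 2)) == (z * x))) is true, then a zero divisor aborts: ERROR
score_new: q=2, then (not ((not (((6 // (y - 1)) - (7 // 5)) == (5 + y))) or (not ((z % (z - 2)) == (z * x))))) is false, then x=11, then ((-x) < min(z, 2)) is true, then x=11, then v=1, then (k=3), then v=0, then (k=4), then v=0, then (k=5), then v=0, then q=4, then returns 0
verdict: not equivalent; witness: x=3, y=-3, z=0
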